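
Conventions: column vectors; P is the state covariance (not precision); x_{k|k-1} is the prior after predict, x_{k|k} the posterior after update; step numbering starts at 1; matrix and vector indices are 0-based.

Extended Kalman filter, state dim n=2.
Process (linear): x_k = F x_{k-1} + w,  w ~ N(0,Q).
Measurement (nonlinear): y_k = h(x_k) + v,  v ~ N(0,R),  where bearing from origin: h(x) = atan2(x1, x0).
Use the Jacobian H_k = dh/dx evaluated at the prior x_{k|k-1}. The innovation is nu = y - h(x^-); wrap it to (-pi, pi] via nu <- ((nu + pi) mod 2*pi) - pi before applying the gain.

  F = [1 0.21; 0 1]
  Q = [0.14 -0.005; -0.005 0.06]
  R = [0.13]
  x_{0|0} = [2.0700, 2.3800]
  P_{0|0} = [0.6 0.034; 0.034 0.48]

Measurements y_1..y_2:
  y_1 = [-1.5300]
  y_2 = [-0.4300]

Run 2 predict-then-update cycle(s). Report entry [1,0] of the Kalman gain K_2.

step 1: x^-=[2.5698, 2.3800]  P^-=[0.7754 0.1298; 0.1298 0.5400]  H_jac=[-0.1940 0.2095]  S=[0.1723]  K=[-0.7152; 0.5103]  nu=[-2.2771]  x^+=[4.1983, 1.2181]  P^+=[0.6873 0.1927; 0.1927 0.4951]
step 2: x^-=[4.4541, 1.2181]  P^-=[0.9301 0.2917; 0.2917 0.5551]  H_jac=[-0.0571 0.2089]  S=[0.1503]  K=[0.0519; 0.6607]  nu=[-0.6970]  x^+=[4.4180, 0.7576]  P^+=[0.9297 0.2865; 0.2865 0.4895]

K[1,0] = 0.6607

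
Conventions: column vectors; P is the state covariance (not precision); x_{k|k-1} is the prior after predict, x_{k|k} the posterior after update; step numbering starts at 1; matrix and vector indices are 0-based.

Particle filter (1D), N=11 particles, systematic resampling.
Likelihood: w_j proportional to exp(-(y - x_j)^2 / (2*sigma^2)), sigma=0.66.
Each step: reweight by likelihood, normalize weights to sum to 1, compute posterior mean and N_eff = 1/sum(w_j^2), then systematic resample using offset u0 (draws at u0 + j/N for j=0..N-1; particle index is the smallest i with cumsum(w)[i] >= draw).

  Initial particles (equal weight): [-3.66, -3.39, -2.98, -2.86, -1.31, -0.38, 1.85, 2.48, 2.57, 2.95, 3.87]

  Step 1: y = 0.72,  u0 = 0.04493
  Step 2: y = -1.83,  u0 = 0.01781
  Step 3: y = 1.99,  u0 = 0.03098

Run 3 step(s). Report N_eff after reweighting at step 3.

step 1: w=[0.0000, 0.0000, 0.0000, 0.0000, 0.0163, 0.4612, 0.4271, 0.0528, 0.0364, 0.0061, 0.0000]  mean=0.8362  Neff=2.5029  idx=[5, 5, 5, 5, 5, 6, 6, 6, 6, 6, 7]
step 2: w=[0.2000, 0.2000, 0.2000, 0.2000, 0.2000, 0.0000, 0.0000, 0.0000, 0.0000, 0.0000, 0.0000]  mean=-0.3800  Neff=5.0000  idx=[0, 0, 0, 1, 1, 2, 2, 3, 3, 4, 4]
step 3: w=[0.0909, 0.0909, 0.0909, 0.0909, 0.0909, 0.0909, 0.0909, 0.0909, 0.0909, 0.0909, 0.0909]  mean=-0.3800  Neff=11.0000  idx=[0, 1, 2, 3, 4, 5, 6, 7, 8, 9, 10]

N_eff = 11.0000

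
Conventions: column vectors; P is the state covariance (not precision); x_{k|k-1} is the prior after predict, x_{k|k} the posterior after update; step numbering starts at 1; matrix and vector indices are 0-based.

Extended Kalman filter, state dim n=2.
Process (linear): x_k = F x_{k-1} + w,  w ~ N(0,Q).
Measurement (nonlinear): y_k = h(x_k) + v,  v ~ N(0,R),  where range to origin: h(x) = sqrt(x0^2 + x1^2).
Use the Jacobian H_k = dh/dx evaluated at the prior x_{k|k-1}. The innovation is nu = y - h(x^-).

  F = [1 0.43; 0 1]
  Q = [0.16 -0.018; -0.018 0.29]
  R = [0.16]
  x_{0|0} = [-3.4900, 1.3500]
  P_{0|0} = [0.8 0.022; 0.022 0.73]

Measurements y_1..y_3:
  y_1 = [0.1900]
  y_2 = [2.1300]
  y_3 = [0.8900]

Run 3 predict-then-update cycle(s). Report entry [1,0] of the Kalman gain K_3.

K[1,0] = 0.4732

step 1: x^-=[-2.9095, 1.3500]  P^-=[1.1139 0.3179; 0.3179 1.0200]  H_jac=[-0.9071 0.4209]  S=[1.0145]  K=[-0.8641; 0.1389]  nu=[-3.0174]  x^+=[-0.3022, 0.9308]  P^+=[0.3564 0.4397; 0.4397 1.0004]
step 2: x^-=[0.0981, 0.9308]  P^-=[1.0795 0.8519; 0.8519 1.2904]  H_jac=[0.1048 0.9945]  S=[1.6256]  K=[0.5907; 0.8443]  nu=[1.1941]  x^+=[0.8034, 1.9390]  P^+=[0.5123 0.0411; 0.0411 0.1315]
step 3: x^-=[1.6372, 1.9390]  P^-=[0.7319 0.0796; 0.0796 0.4215]  H_jac=[0.6451 0.7641]  S=[0.7892]  K=[0.6754; 0.4732]  nu=[-1.6477]  x^+=[0.5243, 1.1593]  P^+=[0.3719 -0.1726; -0.1726 0.2448]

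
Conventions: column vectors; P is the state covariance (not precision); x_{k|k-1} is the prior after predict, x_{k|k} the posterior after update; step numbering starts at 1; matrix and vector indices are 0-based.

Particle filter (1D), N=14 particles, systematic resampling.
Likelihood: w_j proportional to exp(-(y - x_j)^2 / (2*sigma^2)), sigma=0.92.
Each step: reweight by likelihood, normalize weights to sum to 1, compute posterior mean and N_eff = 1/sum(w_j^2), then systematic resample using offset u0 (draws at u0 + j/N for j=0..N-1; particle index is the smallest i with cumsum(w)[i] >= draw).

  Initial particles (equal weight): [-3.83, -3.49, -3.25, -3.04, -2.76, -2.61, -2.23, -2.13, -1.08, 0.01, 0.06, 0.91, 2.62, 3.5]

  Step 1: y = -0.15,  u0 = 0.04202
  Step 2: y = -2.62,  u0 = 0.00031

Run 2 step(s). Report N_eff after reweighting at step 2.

N_eff = 2.5777

step 1: w=[0.0001, 0.0004, 0.0010, 0.0022, 0.0054, 0.0084, 0.0234, 0.0297, 0.1807, 0.2967, 0.2935, 0.1551, 0.0032, 0.0001]  mean=-0.1887  Neff=4.3025  idx=[7, 8, 8, 9, 9, 9, 9, 9, 10, 10, 10, 10, 11, 11]
step 2: w=[0.5773, 0.1639, 0.1639, 0.0112, 0.0112, 0.0112, 0.0112, 0.0112, 0.0096, 0.0096, 0.0096, 0.0096, 0.0004, 0.0004]  mean=-1.5799  Neff=2.5777  idx=[0, 0, 0, 0, 0, 0, 0, 0, 0, 1, 1, 2, 2, 5]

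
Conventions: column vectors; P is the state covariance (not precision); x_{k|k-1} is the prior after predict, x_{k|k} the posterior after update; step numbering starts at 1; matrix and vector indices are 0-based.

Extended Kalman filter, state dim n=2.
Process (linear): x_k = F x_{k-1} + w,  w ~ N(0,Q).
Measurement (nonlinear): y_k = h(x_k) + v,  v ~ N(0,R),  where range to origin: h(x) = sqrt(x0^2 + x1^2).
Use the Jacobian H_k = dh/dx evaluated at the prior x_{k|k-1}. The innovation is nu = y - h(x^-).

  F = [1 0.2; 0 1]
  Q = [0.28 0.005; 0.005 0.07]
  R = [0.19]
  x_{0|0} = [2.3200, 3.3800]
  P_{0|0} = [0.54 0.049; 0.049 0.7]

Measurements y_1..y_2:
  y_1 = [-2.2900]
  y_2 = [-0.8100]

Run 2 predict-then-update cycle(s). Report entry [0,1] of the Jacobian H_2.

H_jac[0,1] = -0.4567

step 1: x^-=[2.9960, 3.3800]  P^-=[0.8676 0.1940; 0.1940 0.7700]  H_jac=[0.6633 0.7483]  S=[1.1955]  K=[0.6028; 0.5896]  nu=[-6.8067]  x^+=[-1.1071, -0.6333]  P^+=[0.4332 -0.2309; -0.2309 0.3544]
step 2: x^-=[-1.2337, -0.6333]  P^-=[0.6350 -0.1550; -0.1550 0.4244]  H_jac=[-0.8896 -0.4567]  S=[0.6551]  K=[-0.7543; -0.0853]  nu=[-2.1968]  x^+=[0.4232, -0.4459]  P^+=[0.2623 -0.1972; -0.1972 0.4196]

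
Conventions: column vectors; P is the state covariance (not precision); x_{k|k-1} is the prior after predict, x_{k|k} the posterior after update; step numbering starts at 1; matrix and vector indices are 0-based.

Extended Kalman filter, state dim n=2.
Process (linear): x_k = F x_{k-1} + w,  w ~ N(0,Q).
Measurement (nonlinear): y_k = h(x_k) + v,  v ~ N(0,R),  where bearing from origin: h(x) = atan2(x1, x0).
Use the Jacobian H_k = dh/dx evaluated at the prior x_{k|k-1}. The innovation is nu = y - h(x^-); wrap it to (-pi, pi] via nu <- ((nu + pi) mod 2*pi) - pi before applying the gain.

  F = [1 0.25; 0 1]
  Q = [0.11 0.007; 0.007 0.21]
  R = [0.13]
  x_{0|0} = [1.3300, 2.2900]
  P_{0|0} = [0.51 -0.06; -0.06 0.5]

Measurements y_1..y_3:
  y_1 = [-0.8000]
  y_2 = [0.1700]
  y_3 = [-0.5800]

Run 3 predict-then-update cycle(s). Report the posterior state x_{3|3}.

x_post = [3.4188, 0.0997]

step 1: x^-=[1.9025, 2.2900]  P^-=[0.6212 0.0720; 0.0720 0.7100]  H_jac=[-0.2584 0.2146]  S=[0.1962]  K=[-0.7393; 0.6819]  nu=[-1.6776]  x^+=[3.1428, 1.1460]  P^+=[0.5140 0.1709; 0.1709 0.6188]
step 2: x^-=[3.4293, 1.1460]  P^-=[0.7481 0.3326; 0.3326 0.8288]  H_jac=[-0.0877 0.2623]  S=[0.1775]  K=[0.1221; 1.0606]  nu=[-0.1525]  x^+=[3.4107, 0.9842]  P^+=[0.7455 0.3096; 0.3096 0.6291]
step 3: x^-=[3.6567, 0.9842]  P^-=[1.0496 0.4739; 0.4739 0.8391]  H_jac=[-0.0686 0.2550]  S=[0.1729]  K=[0.2822; 1.0493]  nu=[-0.8429]  x^+=[3.4188, 0.0997]  P^+=[1.0359 0.4227; 0.4227 0.6487]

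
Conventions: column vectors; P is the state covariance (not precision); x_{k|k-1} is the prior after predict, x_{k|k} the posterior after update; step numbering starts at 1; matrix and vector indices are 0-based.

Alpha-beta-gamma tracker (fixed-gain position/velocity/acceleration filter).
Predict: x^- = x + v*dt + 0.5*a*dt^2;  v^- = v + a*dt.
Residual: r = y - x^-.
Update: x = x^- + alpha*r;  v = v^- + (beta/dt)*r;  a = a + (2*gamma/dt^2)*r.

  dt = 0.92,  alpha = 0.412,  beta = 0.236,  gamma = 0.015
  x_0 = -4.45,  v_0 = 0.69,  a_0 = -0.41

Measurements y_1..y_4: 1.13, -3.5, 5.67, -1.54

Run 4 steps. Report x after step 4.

step 1: x_pred=-3.9887  r=5.1187  x^+=-1.8798  v^+=1.6259  a^+=-0.2286
step 2: x_pred=-0.4807  r=-3.0193  x^+=-1.7247  v^+=0.6411  a^+=-0.3356
step 3: x_pred=-1.2769  r=6.9469  x^+=1.5852  v^+=2.1144  a^+=-0.0894
step 4: x_pred=3.4926  r=-5.0326  x^+=1.4192  v^+=0.7412  a^+=-0.2677

x_post = 1.4192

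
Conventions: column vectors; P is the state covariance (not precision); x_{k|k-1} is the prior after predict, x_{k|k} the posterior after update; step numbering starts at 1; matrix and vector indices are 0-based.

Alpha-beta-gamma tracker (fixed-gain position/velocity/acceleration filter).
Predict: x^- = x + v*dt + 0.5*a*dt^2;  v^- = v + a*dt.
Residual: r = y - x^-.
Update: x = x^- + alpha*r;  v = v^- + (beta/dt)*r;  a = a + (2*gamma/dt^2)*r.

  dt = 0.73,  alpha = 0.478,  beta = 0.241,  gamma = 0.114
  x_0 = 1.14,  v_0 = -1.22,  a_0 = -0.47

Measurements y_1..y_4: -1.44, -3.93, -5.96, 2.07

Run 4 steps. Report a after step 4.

a_post = 3.4055

step 1: x_pred=0.1242  r=-1.5642  x^+=-0.6235  v^+=-2.0795  a^+=-1.1392
step 2: x_pred=-2.4451  r=-1.4849  x^+=-3.1549  v^+=-3.4014  a^+=-1.7745
step 3: x_pred=-6.1107  r=0.1507  x^+=-6.0387  v^+=-4.6470  a^+=-1.7101
step 4: x_pred=-9.8866  r=11.9566  x^+=-4.1714  v^+=-1.9481  a^+=3.4055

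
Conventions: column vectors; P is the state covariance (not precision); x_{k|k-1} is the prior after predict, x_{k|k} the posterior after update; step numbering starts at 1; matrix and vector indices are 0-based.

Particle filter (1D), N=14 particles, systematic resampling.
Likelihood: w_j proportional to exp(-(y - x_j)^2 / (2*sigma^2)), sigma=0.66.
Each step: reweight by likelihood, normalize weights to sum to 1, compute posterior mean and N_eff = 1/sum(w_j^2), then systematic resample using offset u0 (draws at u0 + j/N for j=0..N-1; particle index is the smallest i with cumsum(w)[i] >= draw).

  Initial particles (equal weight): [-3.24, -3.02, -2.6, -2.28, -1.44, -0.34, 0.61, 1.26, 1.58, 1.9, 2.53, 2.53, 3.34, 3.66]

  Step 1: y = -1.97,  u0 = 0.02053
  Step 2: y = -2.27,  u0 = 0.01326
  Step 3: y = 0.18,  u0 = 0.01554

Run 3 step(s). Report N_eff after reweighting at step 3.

step 1: w=[0.0573, 0.1029, 0.2313, 0.3267, 0.2643, 0.0173, 0.0002, 0.0000, 0.0000, 0.0000, 0.0000, 0.0000, 0.0000, 0.0000]  mean=-2.2291  Neff=4.0937  idx=[0, 1, 2, 2, 2, 2, 3, 3, 3, 3, 4, 4, 4, 4]
step 2: w=[0.0333, 0.0514, 0.0865, 0.0865, 0.0865, 0.0865, 0.0980, 0.0980, 0.0980, 0.0980, 0.0444, 0.0444, 0.0444, 0.0444]  mean=-2.3113  Neff=12.5123  idx=[0, 2, 2, 3, 4, 5, 6, 6, 7, 8, 9, 9, 11, 12]
step 3: w=[0.0000, 0.0013, 0.0013, 0.0013, 0.0013, 0.0013, 0.0092, 0.0092, 0.0092, 0.0092, 0.0092, 0.0092, 0.4691, 0.4691]  mean=-1.4941  Neff=2.2694  idx=[6, 12, 12, 12, 12, 12, 12, 12, 13, 13, 13, 13, 13, 13]

N_eff = 2.2694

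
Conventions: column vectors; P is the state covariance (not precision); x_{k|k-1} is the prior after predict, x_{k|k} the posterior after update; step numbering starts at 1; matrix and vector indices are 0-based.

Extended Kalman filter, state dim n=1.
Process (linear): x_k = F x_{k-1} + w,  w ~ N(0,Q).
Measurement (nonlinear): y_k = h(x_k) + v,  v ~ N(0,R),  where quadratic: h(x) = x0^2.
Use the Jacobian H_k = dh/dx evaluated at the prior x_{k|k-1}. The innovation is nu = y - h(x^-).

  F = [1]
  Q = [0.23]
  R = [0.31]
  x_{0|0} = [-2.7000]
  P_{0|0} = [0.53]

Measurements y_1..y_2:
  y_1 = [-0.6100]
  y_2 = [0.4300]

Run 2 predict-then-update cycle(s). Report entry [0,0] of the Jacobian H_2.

H_jac[0,0] = -2.5144

step 1: x^-=[-2.7000]  P^-=[0.7600]  H_jac=[-5.4000]  S=[22.4716]  K=[-0.1826]  nu=[-7.9000]  x^+=[-1.2572]  P^+=[0.0105]
step 2: x^-=[-1.2572]  P^-=[0.2405]  H_jac=[-2.5144]  S=[1.8304]  K=[-0.3303]  nu=[-1.1506]  x^+=[-0.8771]  P^+=[0.0407]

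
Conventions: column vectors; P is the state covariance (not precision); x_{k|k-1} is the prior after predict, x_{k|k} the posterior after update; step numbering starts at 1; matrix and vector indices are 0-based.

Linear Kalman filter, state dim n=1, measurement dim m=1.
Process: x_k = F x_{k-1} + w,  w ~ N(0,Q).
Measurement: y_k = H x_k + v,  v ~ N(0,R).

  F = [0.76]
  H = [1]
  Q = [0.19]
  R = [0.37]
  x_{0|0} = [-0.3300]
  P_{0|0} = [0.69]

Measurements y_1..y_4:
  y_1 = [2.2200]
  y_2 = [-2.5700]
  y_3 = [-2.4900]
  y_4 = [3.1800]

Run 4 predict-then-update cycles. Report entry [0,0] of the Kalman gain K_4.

step 1: x^-=[-0.2508]  P^-=[0.5885]  S=[0.9585]  K=[0.6140]  nu=[2.4708]  x^+=[1.2663]  P^+=[0.2272]
step 2: x^-=[0.9624]  P^-=[0.3212]  S=[0.6912]  K=[0.4647]  nu=[-3.5324]  x^+=[-0.6792]  P^+=[0.1719]
step 3: x^-=[-0.5162]  P^-=[0.2893]  S=[0.6593]  K=[0.4388]  nu=[-1.9738]  x^+=[-1.3823]  P^+=[0.1624]
step 4: x^-=[-1.0506]  P^-=[0.2838]  S=[0.6538]  K=[0.4341]  nu=[4.2306]  x^+=[0.7858]  P^+=[0.1606]

K[0,0] = 0.4341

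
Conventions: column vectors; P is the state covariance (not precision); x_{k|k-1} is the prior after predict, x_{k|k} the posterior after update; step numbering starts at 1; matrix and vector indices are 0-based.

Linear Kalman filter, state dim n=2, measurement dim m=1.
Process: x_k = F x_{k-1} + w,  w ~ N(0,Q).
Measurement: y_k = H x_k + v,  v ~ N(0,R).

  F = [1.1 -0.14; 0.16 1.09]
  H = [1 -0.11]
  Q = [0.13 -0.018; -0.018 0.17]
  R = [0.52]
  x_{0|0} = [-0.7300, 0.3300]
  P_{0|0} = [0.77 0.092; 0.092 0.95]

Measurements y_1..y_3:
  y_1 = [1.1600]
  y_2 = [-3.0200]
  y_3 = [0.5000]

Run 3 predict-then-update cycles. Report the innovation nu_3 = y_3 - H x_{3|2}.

innov = [2.0924]

step 1: x^-=[-0.8492, 0.2429]  P^-=[1.0520 0.0808; 0.0808 1.3505]  S=[1.5705]  K=[0.6642; -0.0431]  nu=[2.0359]  x^+=[0.5030, 0.1551]  P^+=[0.3592 0.1258; 0.1258 1.3476]
step 2: x^-=[0.5316, 0.2495]  P^-=[0.5523 -0.0124; -0.0124 1.8241]  S=[1.0971]  K=[0.5047; -0.1942]  nu=[-3.5241]  x^+=[-1.2469, 0.9339]  P^+=[0.2729 0.0951; 0.0951 1.7827]
step 3: x^-=[-1.5024, 0.8184]  P^-=[0.4658 -0.1301; -0.1301 2.3282]  S=[1.0426]  K=[0.4605; -0.3704]  nu=[2.0924]  x^+=[-0.5388, 0.0434]  P^+=[0.2447 0.0478; 0.0478 2.1852]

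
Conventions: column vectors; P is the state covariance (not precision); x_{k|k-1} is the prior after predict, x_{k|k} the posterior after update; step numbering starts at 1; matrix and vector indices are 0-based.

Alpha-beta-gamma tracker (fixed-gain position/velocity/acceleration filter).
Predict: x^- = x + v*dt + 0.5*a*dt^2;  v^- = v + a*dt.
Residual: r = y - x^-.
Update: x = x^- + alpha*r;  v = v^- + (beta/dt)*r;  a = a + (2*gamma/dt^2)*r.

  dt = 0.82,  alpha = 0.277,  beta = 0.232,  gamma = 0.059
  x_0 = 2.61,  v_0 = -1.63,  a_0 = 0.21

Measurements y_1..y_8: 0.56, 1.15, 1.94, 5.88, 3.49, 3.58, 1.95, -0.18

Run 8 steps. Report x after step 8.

x_post = 6.7980

step 1: x_pred=1.3440  r=-0.7840  x^+=1.1268  v^+=-1.6796  a^+=0.0724
step 2: x_pred=-0.2261  r=1.3761  x^+=0.1551  v^+=-1.2309  a^+=0.3139
step 3: x_pred=-0.7487  r=2.6887  x^+=-0.0039  v^+=-0.2128  a^+=0.7858
step 4: x_pred=0.0857  r=5.7943  x^+=1.6908  v^+=2.0709  a^+=1.8026
step 5: x_pred=3.9949  r=-0.5049  x^+=3.8551  v^+=3.4062  a^+=1.7140
step 6: x_pred=7.2243  r=-3.6443  x^+=6.2149  v^+=3.7805  a^+=1.0744
step 7: x_pred=9.6761  r=-7.7261  x^+=7.5360  v^+=2.4757  a^+=-0.2814
step 8: x_pred=9.4714  r=-9.6514  x^+=6.7980  v^+=-0.4858  a^+=-1.9752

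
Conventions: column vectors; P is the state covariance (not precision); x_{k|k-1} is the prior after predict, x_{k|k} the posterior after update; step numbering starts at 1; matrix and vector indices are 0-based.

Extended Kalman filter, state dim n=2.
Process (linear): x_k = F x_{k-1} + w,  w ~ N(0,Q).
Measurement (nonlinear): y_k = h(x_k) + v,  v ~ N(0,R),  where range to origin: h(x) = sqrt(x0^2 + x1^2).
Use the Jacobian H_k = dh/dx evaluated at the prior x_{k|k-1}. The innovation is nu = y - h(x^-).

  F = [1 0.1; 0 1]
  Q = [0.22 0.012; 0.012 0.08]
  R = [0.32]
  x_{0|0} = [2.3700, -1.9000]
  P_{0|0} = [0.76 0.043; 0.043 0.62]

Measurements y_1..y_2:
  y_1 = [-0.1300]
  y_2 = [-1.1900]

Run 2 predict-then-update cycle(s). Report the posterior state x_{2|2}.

x_post = [0.7488, 0.5448]

step 1: x^-=[2.1800, -1.9000]  P^-=[0.9948 0.1170; 0.1170 0.7000]  H_jac=[0.7539 -0.6570]  S=[1.0716]  K=[0.6281; -0.3469]  nu=[-3.0218]  x^+=[0.2821, -0.8518]  P^+=[0.5721 0.3505; 0.3505 0.5711]
step 2: x^-=[0.1969, -0.8518]  P^-=[0.8679 0.4196; 0.4196 0.6511]  H_jac=[0.2252 -0.9743]  S=[0.7979]  K=[-0.2674; -0.6766]  nu=[-2.0643]  x^+=[0.7488, 0.5448]  P^+=[0.8108 0.2752; 0.2752 0.2858]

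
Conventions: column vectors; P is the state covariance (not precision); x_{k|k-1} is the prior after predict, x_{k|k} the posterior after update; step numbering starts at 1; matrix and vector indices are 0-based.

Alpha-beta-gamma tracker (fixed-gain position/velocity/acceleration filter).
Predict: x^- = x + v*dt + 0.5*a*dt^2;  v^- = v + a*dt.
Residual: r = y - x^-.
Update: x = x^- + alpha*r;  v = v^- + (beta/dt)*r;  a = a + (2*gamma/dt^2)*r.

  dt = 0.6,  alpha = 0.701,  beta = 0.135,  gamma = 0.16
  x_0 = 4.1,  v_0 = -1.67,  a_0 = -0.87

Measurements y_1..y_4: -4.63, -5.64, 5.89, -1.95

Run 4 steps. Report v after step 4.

v_post = -3.1314

step 1: x_pred=2.9414  r=-7.5714  x^+=-2.3662  v^+=-3.8956  a^+=-7.6001
step 2: x_pred=-6.0715  r=0.4315  x^+=-5.7690  v^+=-8.3586  a^+=-7.2166
step 3: x_pred=-12.0831  r=17.9731  x^+=0.5160  v^+=-8.6445  a^+=8.7596
step 4: x_pred=-3.0940  r=1.1440  x^+=-2.2920  v^+=-3.1314  a^+=9.7764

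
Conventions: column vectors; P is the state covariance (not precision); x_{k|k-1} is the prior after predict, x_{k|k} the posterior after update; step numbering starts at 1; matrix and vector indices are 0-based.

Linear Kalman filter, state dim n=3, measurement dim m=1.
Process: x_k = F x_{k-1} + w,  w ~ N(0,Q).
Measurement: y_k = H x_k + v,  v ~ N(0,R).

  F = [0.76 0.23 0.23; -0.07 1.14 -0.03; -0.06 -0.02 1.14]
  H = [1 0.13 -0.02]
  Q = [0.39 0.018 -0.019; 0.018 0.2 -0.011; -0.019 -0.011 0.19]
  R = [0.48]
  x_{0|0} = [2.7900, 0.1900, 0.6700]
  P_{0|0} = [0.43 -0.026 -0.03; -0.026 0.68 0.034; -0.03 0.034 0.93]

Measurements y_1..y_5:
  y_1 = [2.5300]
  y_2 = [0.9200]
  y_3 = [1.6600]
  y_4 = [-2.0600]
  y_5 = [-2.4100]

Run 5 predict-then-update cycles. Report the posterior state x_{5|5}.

step 1: x^-=[2.3182, 0.0012, 0.5926]  P^-=[0.7076 0.1547 0.1860; 0.1547 1.0884 -0.0082; 0.1860 -0.0082 1.4029]  S=[1.2393]  K=[0.5841; 0.2392; 0.1266]  nu=[0.2235]  x^+=[2.4488, 0.0547, 0.6209]  P^+=[0.2847 -0.0184 0.0944; -0.0184 1.0175 -0.0457; 0.0944 -0.0457 1.3831]
step 2: x^-=[2.0164, -0.1277, 0.5598]  P^-=[0.7031 0.2291 0.3952; 0.2291 1.5314 -0.1459; 0.3952 -0.1459 1.9780]  S=[1.2543]  K=[0.5780; 0.3437; 0.2684]  nu=[-1.0686]  x^+=[1.3987, -0.4950, 0.2730]  P^+=[0.2841 -0.0201 0.2006; -0.0201 1.3833 -0.2616; 0.2006 -0.2616 1.8876]
step 3: x^-=[1.0120, -0.6704, 0.2372]  P^-=[0.7625 0.2609 0.5608; 0.2609 2.0227 -0.4604; 0.5608 -0.4604 2.6292]  S=[1.3256]  K=[0.5924; 0.4021; 0.3383]  nu=[0.7399]  x^+=[1.4503, -0.3729, 0.4875]  P^+=[0.2974 -0.0549 0.2952; -0.0549 1.8084 -0.6407; 0.2952 -0.6407 2.4775]
step 4: x^-=[1.1286, -0.5412, 0.4762]  P^-=[0.8047 0.2375 0.6970; 0.2375 2.6077 -0.9881; 0.6970 -0.9881 3.4003]  S=[1.3692]  K=[0.6001; 0.4355; 0.3656]  nu=[-3.1087]  x^+=[-0.7370, -1.8951, -0.6603]  P^+=[0.3116 -0.1203 0.3966; -0.1203 2.3480 -1.2061; 0.3966 -1.2061 3.2173]
step 5: x^-=[-1.1479, -2.0890, -0.6706]  P^-=[0.8334 0.1692 0.8305; 0.1692 3.3592 -1.7642; 0.8305 -1.7642 4.3737]  S=[1.3919]  K=[0.6026; 0.4607; 0.3691]  nu=[-1.0040]  x^+=[-1.7529, -2.5515, -1.0411]  P^+=[0.3279 -0.2172 0.5209; -0.2172 3.0638 -2.0009; 0.5209 -2.0009 4.1841]

x_post = [-1.7529, -2.5515, -1.0411]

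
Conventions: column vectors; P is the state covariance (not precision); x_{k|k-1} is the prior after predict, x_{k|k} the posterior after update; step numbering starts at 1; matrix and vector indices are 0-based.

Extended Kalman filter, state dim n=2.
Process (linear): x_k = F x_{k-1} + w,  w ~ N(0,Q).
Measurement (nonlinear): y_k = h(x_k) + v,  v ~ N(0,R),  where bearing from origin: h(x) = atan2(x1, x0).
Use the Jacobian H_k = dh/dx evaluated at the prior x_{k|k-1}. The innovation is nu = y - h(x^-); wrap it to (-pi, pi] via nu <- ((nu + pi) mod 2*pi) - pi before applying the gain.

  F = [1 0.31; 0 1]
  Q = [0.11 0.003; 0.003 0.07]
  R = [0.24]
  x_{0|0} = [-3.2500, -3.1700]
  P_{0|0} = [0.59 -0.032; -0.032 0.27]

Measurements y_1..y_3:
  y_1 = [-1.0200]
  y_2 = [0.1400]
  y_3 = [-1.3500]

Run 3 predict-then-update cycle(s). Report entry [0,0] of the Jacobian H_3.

step 1: x^-=[-4.2327, -3.1700]  P^-=[0.7061 0.0547; 0.0547 0.3400]  H_jac=[0.1134 -0.1514]  S=[0.2550]  K=[0.2814; -0.1775]  nu=[1.4788]  x^+=[-3.8165, -3.4325]  P^+=[0.6859 0.0674; 0.0674 0.3320]
step 2: x^-=[-4.8806, -3.4325]  P^-=[0.8696 0.1733; 0.1733 0.4020]  H_jac=[0.0964 -0.1371]  S=[0.2511]  K=[0.2393; -0.1529]  nu=[2.6687]  x^+=[-4.2420, -3.8406]  P^+=[0.8552 0.1825; 0.1825 0.3961]
step 3: x^-=[-5.4325, -3.8406]  P^-=[1.1165 0.3083; 0.3083 0.4661]  H_jac=[0.0868 -0.1227]  S=[0.2489]  K=[0.2372; -0.1224]  nu=[1.1762]  x^+=[-5.1535, -3.9845]  P^+=[1.1025 0.3155; 0.3155 0.4624]

H_jac[0,0] = 0.0868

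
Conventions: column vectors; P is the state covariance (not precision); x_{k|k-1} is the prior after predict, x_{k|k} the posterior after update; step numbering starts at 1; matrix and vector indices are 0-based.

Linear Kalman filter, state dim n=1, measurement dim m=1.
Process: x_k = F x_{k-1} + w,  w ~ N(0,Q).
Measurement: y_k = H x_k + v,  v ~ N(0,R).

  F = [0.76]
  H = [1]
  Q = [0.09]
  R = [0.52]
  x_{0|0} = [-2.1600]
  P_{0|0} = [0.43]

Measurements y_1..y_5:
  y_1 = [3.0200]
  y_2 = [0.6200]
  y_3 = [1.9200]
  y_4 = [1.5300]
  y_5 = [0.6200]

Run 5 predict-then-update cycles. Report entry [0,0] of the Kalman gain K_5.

step 1: x^-=[-1.6416]  P^-=[0.3384]  S=[0.8584]  K=[0.3942]  nu=[4.6616]  x^+=[0.1960]  P^+=[0.2050]
step 2: x^-=[0.1490]  P^-=[0.2084]  S=[0.7284]  K=[0.2861]  nu=[0.4710]  x^+=[0.2837]  P^+=[0.1488]
step 3: x^-=[0.2156]  P^-=[0.1759]  S=[0.6959]  K=[0.2528]  nu=[1.7044]  x^+=[0.6465]  P^+=[0.1315]
step 4: x^-=[0.4913]  P^-=[0.1659]  S=[0.6859]  K=[0.2419]  nu=[1.0387]  x^+=[0.7426]  P^+=[0.1258]
step 5: x^-=[0.5644]  P^-=[0.1627]  S=[0.6827]  K=[0.2383]  nu=[0.0556]  x^+=[0.5776]  P^+=[0.1239]

K[0,0] = 0.2383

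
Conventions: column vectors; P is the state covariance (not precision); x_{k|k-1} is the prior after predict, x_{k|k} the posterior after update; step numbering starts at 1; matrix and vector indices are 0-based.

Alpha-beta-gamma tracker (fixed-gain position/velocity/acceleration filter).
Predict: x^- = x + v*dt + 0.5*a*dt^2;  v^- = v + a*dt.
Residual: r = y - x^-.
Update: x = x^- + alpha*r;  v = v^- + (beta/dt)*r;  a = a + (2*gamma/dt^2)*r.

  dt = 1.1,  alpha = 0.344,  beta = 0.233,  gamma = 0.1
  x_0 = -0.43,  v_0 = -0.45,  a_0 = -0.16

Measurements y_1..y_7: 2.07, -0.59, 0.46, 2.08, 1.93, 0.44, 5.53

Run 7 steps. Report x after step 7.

x_post = 4.1212

step 1: x_pred=-1.0218  r=3.0918  x^+=0.0418  v^+=0.0289  a^+=0.3510
step 2: x_pred=0.2859  r=-0.8759  x^+=-0.0154  v^+=0.2295  a^+=0.2063
step 3: x_pred=0.3619  r=0.0981  x^+=0.3956  v^+=0.4772  a^+=0.2225
step 4: x_pred=1.0551  r=1.0249  x^+=1.4077  v^+=0.9390  a^+=0.3919
step 5: x_pred=2.6776  r=-0.7476  x^+=2.4205  v^+=1.2117  a^+=0.2683
step 6: x_pred=3.9156  r=-3.4756  x^+=2.7200  v^+=0.7706  a^+=-0.3062
step 7: x_pred=3.3825  r=2.1475  x^+=4.1212  v^+=0.8887  a^+=0.0488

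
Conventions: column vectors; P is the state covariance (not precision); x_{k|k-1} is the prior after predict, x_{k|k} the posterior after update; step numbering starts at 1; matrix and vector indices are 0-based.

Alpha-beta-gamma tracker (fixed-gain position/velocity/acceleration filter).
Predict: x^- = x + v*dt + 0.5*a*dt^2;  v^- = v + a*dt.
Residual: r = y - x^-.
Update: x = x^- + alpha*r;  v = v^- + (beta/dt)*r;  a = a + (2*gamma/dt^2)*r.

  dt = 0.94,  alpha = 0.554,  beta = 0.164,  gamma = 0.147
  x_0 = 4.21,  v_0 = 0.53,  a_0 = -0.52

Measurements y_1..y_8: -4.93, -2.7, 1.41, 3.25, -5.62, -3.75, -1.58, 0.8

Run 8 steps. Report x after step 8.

step 1: x_pred=4.4785  r=-9.4085  x^+=-0.7338  v^+=-1.6003  a^+=-3.6505
step 2: x_pred=-3.8509  r=1.1509  x^+=-3.2133  v^+=-4.8309  a^+=-3.2675
step 3: x_pred=-9.1980  r=10.6080  x^+=-3.3212  v^+=-6.0517  a^+=0.2620
step 4: x_pred=-8.8940  r=12.1440  x^+=-2.1662  v^+=-3.6866  a^+=4.3027
step 5: x_pred=-3.7307  r=-1.8893  x^+=-4.7774  v^+=0.0283  a^+=3.6741
step 6: x_pred=-3.1276  r=-0.6224  x^+=-3.4724  v^+=3.3733  a^+=3.4670
step 7: x_pred=1.2302  r=-2.8102  x^+=-0.3266  v^+=6.1420  a^+=2.5319
step 8: x_pred=6.5654  r=-5.7654  x^+=3.3714  v^+=7.5161  a^+=0.6136

x_post = 3.3714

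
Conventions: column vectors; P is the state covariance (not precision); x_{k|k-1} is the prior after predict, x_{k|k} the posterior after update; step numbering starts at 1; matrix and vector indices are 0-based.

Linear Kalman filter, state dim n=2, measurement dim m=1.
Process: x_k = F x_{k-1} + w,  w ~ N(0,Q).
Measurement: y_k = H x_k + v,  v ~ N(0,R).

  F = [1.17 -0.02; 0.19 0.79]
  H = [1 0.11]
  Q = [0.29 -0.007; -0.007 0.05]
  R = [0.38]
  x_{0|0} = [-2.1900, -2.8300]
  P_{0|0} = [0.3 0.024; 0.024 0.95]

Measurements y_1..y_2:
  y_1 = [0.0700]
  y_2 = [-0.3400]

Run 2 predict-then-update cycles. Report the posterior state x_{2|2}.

step 1: x^-=[-2.5057, -2.6518]  P^-=[0.6999 0.0668; 0.0668 0.6609]  S=[1.1026]  K=[0.6415; 0.1265]  nu=[2.8674]  x^+=[-0.6664, -2.2891]  P^+=[0.2462 -0.0227; -0.0227 0.6433]
step 2: x^-=[-0.7339, -1.9350]  P^-=[0.6284 0.0167; 0.0167 0.4536]  S=[1.0176]  K=[0.6194; 0.0654]  nu=[0.6068]  x^+=[-0.3581, -1.8953]  P^+=[0.2381 -0.0245; -0.0245 0.4492]

x_post = [-0.3581, -1.8953]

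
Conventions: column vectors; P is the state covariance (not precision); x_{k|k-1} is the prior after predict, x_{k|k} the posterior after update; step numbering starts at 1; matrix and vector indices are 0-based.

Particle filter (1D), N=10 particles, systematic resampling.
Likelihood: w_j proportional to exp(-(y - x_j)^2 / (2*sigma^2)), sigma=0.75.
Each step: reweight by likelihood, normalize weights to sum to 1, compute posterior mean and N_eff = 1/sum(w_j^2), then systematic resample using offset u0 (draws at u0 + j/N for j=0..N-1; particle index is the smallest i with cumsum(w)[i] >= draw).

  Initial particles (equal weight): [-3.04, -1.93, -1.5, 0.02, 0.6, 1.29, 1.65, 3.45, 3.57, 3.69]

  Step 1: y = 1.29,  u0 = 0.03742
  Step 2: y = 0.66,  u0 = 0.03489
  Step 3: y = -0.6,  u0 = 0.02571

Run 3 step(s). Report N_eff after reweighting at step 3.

step 1: w=[0.0000, 0.0000, 0.0004, 0.0846, 0.2325, 0.3550, 0.3163, 0.0056, 0.0035, 0.0021]  mean=1.1601  Neff=3.4806  idx=[3, 4, 4, 5, 5, 5, 5, 6, 6, 6]
step 2: w=[0.1029, 0.1476, 0.1476, 0.1040, 0.1040, 0.1040, 0.1040, 0.0619, 0.0619, 0.0619]  mean=1.0226  Neff=9.1791  idx=[0, 1, 1, 2, 3, 4, 5, 6, 7, 8]
step 3: w=[0.4098, 0.1603, 0.1603, 0.1603, 0.0241, 0.0241, 0.0241, 0.0241, 0.0064, 0.0064]  mean=0.4423  Neff=4.0412  idx=[0, 0, 0, 0, 1, 1, 2, 2, 3, 5]

N_eff = 4.0412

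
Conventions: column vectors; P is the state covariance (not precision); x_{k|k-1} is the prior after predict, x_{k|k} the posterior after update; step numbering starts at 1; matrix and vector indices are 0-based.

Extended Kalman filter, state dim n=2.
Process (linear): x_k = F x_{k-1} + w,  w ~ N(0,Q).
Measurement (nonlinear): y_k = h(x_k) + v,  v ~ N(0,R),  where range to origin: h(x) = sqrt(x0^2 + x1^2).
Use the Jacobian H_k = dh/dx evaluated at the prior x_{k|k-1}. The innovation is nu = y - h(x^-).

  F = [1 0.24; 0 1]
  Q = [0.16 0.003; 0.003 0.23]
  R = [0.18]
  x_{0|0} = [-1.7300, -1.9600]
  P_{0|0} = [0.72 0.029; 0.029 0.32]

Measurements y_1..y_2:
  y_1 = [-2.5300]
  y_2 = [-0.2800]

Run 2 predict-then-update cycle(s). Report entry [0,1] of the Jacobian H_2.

H_jac[0,1] = 0.2070

step 1: x^-=[-2.2004, -1.9600]  P^-=[0.9124 0.1088; 0.1088 0.5500]  H_jac=[-0.7467 -0.6651]  S=[1.0401]  K=[-0.7246; -0.4298]  nu=[-5.4768]  x^+=[1.7679, 0.3940]  P^+=[0.3663 -0.2151; -0.2151 0.3578]
step 2: x^-=[1.8625, 0.3940]  P^-=[0.4436 -0.1263; -0.1263 0.5878]  H_jac=[0.9783 0.2070]  S=[0.5787]  K=[0.7049; -0.0032]  nu=[-2.1837]  x^+=[0.3232, 0.4010]  P^+=[0.1561 -0.1250; -0.1250 0.5878]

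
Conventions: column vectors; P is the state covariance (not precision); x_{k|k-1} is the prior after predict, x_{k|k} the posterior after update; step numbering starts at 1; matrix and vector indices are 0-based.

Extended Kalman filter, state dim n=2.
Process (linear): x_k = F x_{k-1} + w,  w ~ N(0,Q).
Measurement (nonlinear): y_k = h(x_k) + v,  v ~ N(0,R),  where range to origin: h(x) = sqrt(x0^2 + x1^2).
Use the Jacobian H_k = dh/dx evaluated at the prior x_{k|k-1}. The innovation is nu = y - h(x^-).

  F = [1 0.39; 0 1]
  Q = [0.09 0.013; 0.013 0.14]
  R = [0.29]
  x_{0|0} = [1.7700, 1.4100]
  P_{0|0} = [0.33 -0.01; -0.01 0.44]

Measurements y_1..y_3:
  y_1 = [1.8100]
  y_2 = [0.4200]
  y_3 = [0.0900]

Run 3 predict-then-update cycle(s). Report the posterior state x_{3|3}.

step 1: x^-=[2.3199, 1.4100]  P^-=[0.4791 0.1746; 0.1746 0.5800]  H_jac=[0.8545 0.5194]  S=[0.9513]  K=[0.5257; 0.4735]  nu=[-0.9048]  x^+=[1.8443, 0.9816]  P^+=[0.2162 -0.0622; -0.0622 0.3667]
step 2: x^-=[2.2271, 0.9816]  P^-=[0.3135 0.0938; 0.0938 0.5067]  H_jac=[0.9151 0.4033]  S=[0.7042]  K=[0.4611; 0.4122]  nu=[-2.0138]  x^+=[1.2985, 0.1516]  P^+=[0.1638 -0.0400; -0.0400 0.3871]
step 3: x^-=[1.3576, 0.1516]  P^-=[0.2814 0.1240; 0.1240 0.5271]  H_jac=[0.9938 0.1110]  S=[0.6018]  K=[0.4876; 0.3019]  nu=[-1.2761]  x^+=[0.7354, -0.2337]  P^+=[0.1383 0.0354; 0.0354 0.4722]

x_post = [0.7354, -0.2337]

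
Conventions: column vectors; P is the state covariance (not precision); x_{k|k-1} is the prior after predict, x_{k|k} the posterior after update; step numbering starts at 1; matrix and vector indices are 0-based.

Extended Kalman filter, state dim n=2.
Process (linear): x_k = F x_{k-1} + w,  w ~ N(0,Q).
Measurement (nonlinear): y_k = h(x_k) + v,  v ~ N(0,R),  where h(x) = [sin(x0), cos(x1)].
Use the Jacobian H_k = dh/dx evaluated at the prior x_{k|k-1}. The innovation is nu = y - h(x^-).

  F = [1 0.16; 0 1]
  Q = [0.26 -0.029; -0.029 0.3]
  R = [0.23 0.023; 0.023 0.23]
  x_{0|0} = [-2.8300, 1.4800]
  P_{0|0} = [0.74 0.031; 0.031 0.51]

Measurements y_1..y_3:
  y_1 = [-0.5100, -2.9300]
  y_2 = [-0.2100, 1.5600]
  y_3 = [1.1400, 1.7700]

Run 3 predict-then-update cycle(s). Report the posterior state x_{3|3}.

x_post = [-0.7653, 6.1573]

step 1: x^-=[-2.5932, 1.4800]  P^-=[1.0230 0.0836; 0.0836 0.8100]  H_jac=[-0.8534 0.0000; 0.0000 -0.9959]  S=[0.9750 0.0940; 0.0940 1.0333]  K=[-0.8955 0.0009; 0.0021 -0.7808]  nu=[0.0113, -3.0207]  x^+=[-2.6061, 3.8387]  P^+=[0.2413 0.0205; 0.0205 0.1803]
step 2: x^-=[-1.9920, 3.8387]  P^-=[0.5125 0.0203; 0.0203 0.4803]  H_jac=[-0.4088 0.0000; 0.0000 0.6420]  S=[0.3157 0.0177; 0.0177 0.4279]  K=[-0.6670 0.0580; -0.0668 0.7233]  nu=[0.7026, 2.3267]  x^+=[-2.3256, 5.4746]  P^+=[0.3720 -0.0031; -0.0031 0.2567]
step 3: x^-=[-1.4497, 5.4746]  P^-=[0.6376 0.0090; 0.0090 0.5567]  H_jac=[0.1208 0.0000; 0.0000 0.7233]  S=[0.2393 0.0238; 0.0238 0.5213]  K=[0.3221 -0.0023; -0.0726 0.7758]  nu=[2.1327, 1.0795]  x^+=[-0.7653, 6.1573]  P^+=[0.6128 0.0095; 0.0095 0.2444]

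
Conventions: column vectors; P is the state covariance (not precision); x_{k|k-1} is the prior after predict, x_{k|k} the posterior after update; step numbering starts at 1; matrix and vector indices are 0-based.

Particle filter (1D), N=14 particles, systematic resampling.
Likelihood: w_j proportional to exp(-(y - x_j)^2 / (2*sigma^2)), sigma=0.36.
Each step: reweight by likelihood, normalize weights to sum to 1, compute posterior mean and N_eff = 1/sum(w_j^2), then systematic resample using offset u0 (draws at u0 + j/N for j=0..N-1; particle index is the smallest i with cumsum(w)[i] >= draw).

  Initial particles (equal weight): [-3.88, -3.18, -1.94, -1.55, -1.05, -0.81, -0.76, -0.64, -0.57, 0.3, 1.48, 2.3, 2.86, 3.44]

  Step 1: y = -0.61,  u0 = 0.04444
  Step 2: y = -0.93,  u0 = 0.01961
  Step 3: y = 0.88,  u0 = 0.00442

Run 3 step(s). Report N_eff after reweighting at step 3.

N_eff = 6.2650

step 1: w=[0.0000, 0.0000, 0.0003, 0.0077, 0.1099, 0.1987, 0.2126, 0.2310, 0.2304, 0.0095, 0.0000, 0.0000, 0.0000, 0.0000]  mean=-0.7266  Neff=4.9175  idx=[4, 4, 5, 5, 6, 6, 6, 7, 7, 7, 7, 8, 8, 8]
step 2: w=[0.0846, 0.0846, 0.0846, 0.0846, 0.0800, 0.0800, 0.0800, 0.0647, 0.0647, 0.0647, 0.0647, 0.0543, 0.0543, 0.0543]  mean=-0.7556  Neff=13.6215  idx=[0, 1, 1, 2, 3, 4, 5, 6, 7, 8, 9, 10, 11, 13]
step 3: w=[0.0005, 0.0005, 0.0005, 0.0129, 0.0129, 0.0246, 0.0246, 0.0246, 0.1063, 0.1063, 0.1063, 0.1063, 0.2370, 0.2370]  mean=-0.6206  Neff=6.2650  idx=[3, 6, 8, 9, 9, 10, 11, 11, 12, 12, 12, 13, 13, 13]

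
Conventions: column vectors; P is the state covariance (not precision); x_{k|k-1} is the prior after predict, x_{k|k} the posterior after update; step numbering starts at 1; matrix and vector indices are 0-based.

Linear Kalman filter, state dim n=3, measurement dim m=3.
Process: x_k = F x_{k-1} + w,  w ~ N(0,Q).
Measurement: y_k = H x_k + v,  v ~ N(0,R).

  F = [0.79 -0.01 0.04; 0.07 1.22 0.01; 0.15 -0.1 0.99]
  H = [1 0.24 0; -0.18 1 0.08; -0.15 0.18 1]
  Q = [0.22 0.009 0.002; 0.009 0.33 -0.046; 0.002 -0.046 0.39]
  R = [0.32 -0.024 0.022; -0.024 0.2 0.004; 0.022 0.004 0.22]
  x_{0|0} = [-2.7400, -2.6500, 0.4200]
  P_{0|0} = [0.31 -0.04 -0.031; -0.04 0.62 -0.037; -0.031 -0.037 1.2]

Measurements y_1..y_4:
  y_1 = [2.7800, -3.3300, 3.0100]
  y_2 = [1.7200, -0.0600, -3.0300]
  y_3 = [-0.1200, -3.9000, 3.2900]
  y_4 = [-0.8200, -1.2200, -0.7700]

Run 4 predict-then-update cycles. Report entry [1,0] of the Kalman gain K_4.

K[1,0] = 0.1449

step 1: x^-=[-2.1213, -3.4206, 0.2698]  P^-=[0.4142 -0.0216 0.0662; -0.0216 1.2467 -0.1604; 0.0662 -0.1604 1.5786]  S=[0.7956 0.1822 0.0383; 0.1822 1.4504 0.1944; 0.0383 0.1944 1.7719]  K=[0.5440 -0.1313 0.0027; 0.1591 0.8411 -0.0578; 0.0274 -0.1538 0.8853]  nu=[5.7222, -0.3128, 3.0377]  x^+=[1.0410, -2.9489, 3.1640]  P^+=[0.1797 -0.0102 0.0408; -0.0102 0.1653 -0.0371; 0.0408 -0.0371 0.2076]
step 2: x^-=[0.9784, -3.4932, 3.5834]  P^-=[0.3353 0.0058 0.0652; 0.0058 0.5743 -0.1059; 0.0652 -0.1059 0.6189]  S=[0.6912 0.0622 0.0371; 0.0622 0.7683 0.0449; 0.0371 0.0449 0.8071]  K=[0.4964 -0.1046 0.0028; 0.1452 0.7265 -0.0513; 0.0300 -0.1343 0.7372]  nu=[1.5799, 3.3226, -5.8379]  x^+=[1.3991, -0.5503, -1.1190]  P^+=[0.1630 -0.0064 0.0367; -0.0064 0.1430 -0.0319; 0.0367 -0.0319 0.1736]
step 3: x^-=[1.0660, -0.5846, -0.8429]  P^-=[0.3244 0.0090 0.0582; 0.0090 0.5418 -0.0970; 0.0582 -0.0970 0.5826]  S=[0.6800 0.0590 0.0330; 0.0590 0.7356 0.0456; 0.0330 0.0456 0.7746]  K=[0.4890 -0.1001 -0.0005; 0.1448 0.7152 -0.0494; 0.0275 -0.1300 0.7248]  nu=[-1.0457, -3.0561, 4.3981]  x^+=[0.8582, -3.1392, 2.7134]  P^+=[0.1603 -0.0057 0.0353; -0.0057 0.1408 -0.0310; 0.0353 -0.0310 0.1704]
step 4: x^-=[0.8179, -3.7426, 3.1289]  P^-=[0.3226 0.0096 0.0566; 0.0096 0.5387 -0.0958; 0.0566 -0.0958 0.5789]  S=[0.6783 0.0591 0.0319; 0.0591 0.7325 0.0462; 0.0319 0.0462 0.7716]  K=[0.4878 -0.0993 -0.0013; 0.1449 0.7141 -0.0491; 0.0268 -0.1293 0.7235]  nu=[-0.7397, 2.4195, -3.1025]  x^+=[0.2210, -1.9698, 0.5516]  P^+=[0.1598 -0.0056 0.0350; -0.0056 0.1406 -0.0309; 0.0350 -0.0309 0.1701]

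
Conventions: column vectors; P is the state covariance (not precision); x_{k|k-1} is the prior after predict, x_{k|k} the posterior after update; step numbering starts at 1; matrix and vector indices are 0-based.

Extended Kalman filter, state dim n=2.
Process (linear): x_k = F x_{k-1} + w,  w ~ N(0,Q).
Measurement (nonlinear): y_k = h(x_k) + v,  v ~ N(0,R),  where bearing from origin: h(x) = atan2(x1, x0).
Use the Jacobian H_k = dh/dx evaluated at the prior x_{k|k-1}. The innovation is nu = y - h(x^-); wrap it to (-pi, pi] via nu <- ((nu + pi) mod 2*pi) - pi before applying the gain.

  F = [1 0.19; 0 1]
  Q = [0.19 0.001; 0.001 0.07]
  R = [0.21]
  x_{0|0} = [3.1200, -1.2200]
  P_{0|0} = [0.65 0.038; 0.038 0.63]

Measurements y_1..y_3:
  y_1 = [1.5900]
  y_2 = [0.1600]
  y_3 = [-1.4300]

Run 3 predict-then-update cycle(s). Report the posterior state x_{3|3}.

step 1: x^-=[2.8882, -1.2200]  P^-=[0.8772 0.1587; 0.1587 0.7000]  H_jac=[0.1241 0.2938]  S=[0.2955]  K=[0.5262; 0.7626]  nu=[1.9897]  x^+=[3.9351, 0.2974]  P^+=[0.7954 0.0401; 0.0401 0.5281]
step 2: x^-=[3.9916, 0.2974]  P^-=[1.0197 0.1415; 0.1415 0.5981]  H_jac=[-0.0186 0.2491]  S=[0.2462]  K=[0.0663; 0.5947]  nu=[0.0856]  x^+=[3.9973, 0.3483]  P^+=[1.0186 0.1318; 0.1318 0.5111]
step 3: x^-=[4.0635, 0.3483]  P^-=[1.2771 0.2299; 0.2299 0.5811]  H_jac=[-0.0209 0.2443]  S=[0.2429]  K=[0.1211; 0.5646]  nu=[-1.5155]  x^+=[3.8800, -0.5074]  P^+=[1.2735 0.2133; 0.2133 0.5036]

x_post = [3.8800, -0.5074]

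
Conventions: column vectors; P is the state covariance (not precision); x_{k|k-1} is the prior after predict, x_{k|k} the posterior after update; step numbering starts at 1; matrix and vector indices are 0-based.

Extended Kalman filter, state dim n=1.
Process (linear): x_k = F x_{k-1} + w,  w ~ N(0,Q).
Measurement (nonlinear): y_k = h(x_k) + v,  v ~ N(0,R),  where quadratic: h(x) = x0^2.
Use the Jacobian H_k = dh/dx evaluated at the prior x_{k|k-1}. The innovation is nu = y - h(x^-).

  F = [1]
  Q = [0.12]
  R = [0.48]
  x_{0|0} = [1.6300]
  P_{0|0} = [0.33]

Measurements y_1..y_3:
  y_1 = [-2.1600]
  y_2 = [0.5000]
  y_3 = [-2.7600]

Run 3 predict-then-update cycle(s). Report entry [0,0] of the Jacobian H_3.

H_jac[0,0] = 0.7193

step 1: x^-=[1.6300]  P^-=[0.4500]  H_jac=[3.2600]  S=[5.2624]  K=[0.2788]  nu=[-4.8169]  x^+=[0.2872]  P^+=[0.0410]
step 2: x^-=[0.2872]  P^-=[0.1610]  H_jac=[0.5744]  S=[0.5331]  K=[0.1735]  nu=[0.4175]  x^+=[0.3596]  P^+=[0.1450]
step 3: x^-=[0.3596]  P^-=[0.2650]  H_jac=[0.7193]  S=[0.6171]  K=[0.3089]  nu=[-2.8893]  x^+=[-0.5328]  P^+=[0.2061]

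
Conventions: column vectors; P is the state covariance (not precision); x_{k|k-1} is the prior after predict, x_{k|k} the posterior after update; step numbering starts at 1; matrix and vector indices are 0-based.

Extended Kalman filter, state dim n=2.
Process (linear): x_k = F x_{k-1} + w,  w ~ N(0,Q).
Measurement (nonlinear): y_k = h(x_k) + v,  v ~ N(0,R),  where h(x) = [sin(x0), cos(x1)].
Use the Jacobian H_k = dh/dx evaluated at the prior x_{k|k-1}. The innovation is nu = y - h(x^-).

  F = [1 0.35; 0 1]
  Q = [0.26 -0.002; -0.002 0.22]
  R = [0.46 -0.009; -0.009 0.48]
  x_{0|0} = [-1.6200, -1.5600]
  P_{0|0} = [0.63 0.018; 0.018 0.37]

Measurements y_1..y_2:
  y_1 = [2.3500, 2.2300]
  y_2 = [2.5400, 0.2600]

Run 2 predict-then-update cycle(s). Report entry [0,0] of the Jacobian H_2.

step 1: x^-=[-2.1660, -1.5600]  P^-=[0.9479 0.1455; 0.1455 0.5900]  H_jac=[-0.5607 0.0000; 0.0000 0.9999]  S=[0.7580 -0.0906; -0.0906 1.0699]  K=[-0.6919 0.0774; -0.0422 0.5478]  nu=[3.1780, 2.2192]  x^+=[-4.1932, -0.4782]  P^+=[0.5689 0.0434; 0.0434 0.2634]
step 2: x^-=[-4.3605, -0.4782]  P^-=[0.8916 0.1336; 0.1336 0.4834]  H_jac=[-0.3446 0.0000; 0.0000 0.4602]  S=[0.5659 -0.0302; -0.0302 0.5824]  K=[-0.5388 0.0776; -0.0611 0.3788]  nu=[1.6013, -0.6278]  x^+=[-5.2721, -0.8139]  P^+=[0.7212 0.0915; 0.0915 0.3963]

H_jac[0,0] = -0.3446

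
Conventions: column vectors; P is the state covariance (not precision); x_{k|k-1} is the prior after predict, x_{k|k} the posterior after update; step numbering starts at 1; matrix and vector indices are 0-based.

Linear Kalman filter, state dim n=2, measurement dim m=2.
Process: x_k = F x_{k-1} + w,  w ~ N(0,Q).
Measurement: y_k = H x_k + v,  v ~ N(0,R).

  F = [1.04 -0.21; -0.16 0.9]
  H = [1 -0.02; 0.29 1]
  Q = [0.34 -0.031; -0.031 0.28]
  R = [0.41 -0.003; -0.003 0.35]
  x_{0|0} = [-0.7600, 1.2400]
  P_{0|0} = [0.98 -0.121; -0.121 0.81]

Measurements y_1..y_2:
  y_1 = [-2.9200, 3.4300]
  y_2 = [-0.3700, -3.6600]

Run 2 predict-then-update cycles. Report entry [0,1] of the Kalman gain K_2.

step 1: x^-=[-1.0508, 1.2376]  P^-=[1.4885 -0.4645; -0.4645 0.9960]  S=[1.9175 -0.0530; -0.0530 1.2018]  K=[0.7813 0.0072; -0.2331 0.7064]  nu=[-1.8444, 2.4971]  x^+=[-2.4740, 3.4315]  P^+=[0.3185 -0.0922; -0.0922 0.2747]
step 2: x^-=[-3.2936, 3.4842]  P^-=[0.7368 -0.2253; -0.2253 0.5372]  S=[1.1561 -0.0240; -0.0240 0.8185]  K=[0.6414 0.0047; -0.1923 0.5708]  nu=[2.9932, -6.1891]  x^+=[-1.4026, -0.6244]  P^+=[0.2614 -0.0761; -0.0761 0.2224]

K[0,1] = 0.0047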